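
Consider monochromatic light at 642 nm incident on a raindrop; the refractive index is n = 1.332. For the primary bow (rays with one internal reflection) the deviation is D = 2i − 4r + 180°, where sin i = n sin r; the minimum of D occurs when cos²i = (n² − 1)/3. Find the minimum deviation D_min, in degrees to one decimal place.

137.8°

cos²i = (1.77422 − 1)/3 = 0.25807; i = arccos(0.50801) = 59.469°.
sin r = sin 59.469°/1.332 = 0.64666; r = 40.290°.
D_min = 2·59.469° − 4·40.290° + 180° = 137.776°.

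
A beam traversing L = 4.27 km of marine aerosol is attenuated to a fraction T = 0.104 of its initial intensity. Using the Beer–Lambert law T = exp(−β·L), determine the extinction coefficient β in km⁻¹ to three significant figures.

0.530 km⁻¹

Beer–Lambert: T = exp(−βL) ⇒ β = −ln(T)/L = −ln(0.104)/4.27 = 2.2634/4.27 = 0.5301 km⁻¹.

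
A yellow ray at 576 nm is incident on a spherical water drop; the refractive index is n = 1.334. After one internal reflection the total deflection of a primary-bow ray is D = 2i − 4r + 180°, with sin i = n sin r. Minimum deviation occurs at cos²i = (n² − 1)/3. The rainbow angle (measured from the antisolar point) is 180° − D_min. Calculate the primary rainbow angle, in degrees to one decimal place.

41.9°

cos²i = (1.77956 − 1)/3 = 0.25985; i = arccos(0.50976) = 59.352°.
sin r = sin 59.352°/1.334 = 0.64492; r = 40.159°.
D_min = 2·59.352° − 4·40.159° + 180° = 138.067°.
Rainbow angle = 180° − D_min = 41.933°.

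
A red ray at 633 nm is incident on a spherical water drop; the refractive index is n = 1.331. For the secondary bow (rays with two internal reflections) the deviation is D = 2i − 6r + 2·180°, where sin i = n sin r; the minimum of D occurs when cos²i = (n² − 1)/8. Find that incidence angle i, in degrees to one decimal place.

71.9°

cos²i = (1.331² − 1)/8 = (1.77156 − 1)/8 = 0.09645.
cos i = 0.31056, so i = 71.907°.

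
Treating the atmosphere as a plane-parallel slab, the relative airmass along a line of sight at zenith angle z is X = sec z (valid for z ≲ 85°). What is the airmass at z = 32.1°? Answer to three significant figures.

X = sec z = 1/cos 32.1° = 1/0.8471 = 1.1805.

1.18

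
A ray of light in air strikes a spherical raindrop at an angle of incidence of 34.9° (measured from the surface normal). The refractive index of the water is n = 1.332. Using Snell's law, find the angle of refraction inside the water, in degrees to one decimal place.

Snell: sin θ_r = sin θ_i / n = sin 34.9° / 1.332 = 0.5721 / 1.332 = 0.4295.
θ_r = arcsin(0.4295) = 25.44°.

25.4°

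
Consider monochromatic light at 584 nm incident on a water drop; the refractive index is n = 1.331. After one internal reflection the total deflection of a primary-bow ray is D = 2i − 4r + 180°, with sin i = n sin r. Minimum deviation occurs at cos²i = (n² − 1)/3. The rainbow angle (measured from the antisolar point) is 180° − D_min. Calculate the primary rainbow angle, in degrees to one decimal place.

cos²i = (1.77156 − 1)/3 = 0.25719; i = arccos(0.50714) = 59.527°.
sin r = sin 59.527°/1.331 = 0.64753; r = 40.356°.
D_min = 2·59.527° − 4·40.356° + 180° = 137.630°.
Rainbow angle = 180° − D_min = 42.370°.

42.4°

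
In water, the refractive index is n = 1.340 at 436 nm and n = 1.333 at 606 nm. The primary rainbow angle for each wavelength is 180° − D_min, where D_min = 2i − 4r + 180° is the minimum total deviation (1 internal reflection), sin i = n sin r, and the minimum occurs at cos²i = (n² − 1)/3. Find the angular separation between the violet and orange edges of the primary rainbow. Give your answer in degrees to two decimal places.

At 436 nm (n = 1.340): cos²i = 0.26520 → i = 59.004°, r = 39.770°, D_min = 138.929°, rainbow angle = 41.071°.
At 606 nm (n = 1.333): cos²i = 0.25896 → i = 59.410°, r = 40.225°, D_min = 137.922°, rainbow angle = 42.078°.
Angular width = |41.071° − 42.078°| = 1.007°.

1.01°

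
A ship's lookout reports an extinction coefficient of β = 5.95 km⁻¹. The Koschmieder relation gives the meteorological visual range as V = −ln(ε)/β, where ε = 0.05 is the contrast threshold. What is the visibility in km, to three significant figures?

V = −ln(0.05) / 5.95 = 2.996 / 5.95 = 0.5035 km.

0.503 km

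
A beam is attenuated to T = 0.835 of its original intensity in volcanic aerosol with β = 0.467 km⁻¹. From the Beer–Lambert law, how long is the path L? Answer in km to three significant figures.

0.386 km

Beer–Lambert: T = exp(−βL) ⇒ L = −ln(T)/β = −ln(0.835)/0.467 = 0.1803/0.467 = 0.3861 km.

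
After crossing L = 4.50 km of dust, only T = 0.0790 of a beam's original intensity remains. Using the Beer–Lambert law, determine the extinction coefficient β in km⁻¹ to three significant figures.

0.564 km⁻¹

Beer–Lambert: T = exp(−βL) ⇒ β = −ln(T)/L = −ln(0.0790)/4.50 = 2.5383/4.50 = 0.5641 km⁻¹.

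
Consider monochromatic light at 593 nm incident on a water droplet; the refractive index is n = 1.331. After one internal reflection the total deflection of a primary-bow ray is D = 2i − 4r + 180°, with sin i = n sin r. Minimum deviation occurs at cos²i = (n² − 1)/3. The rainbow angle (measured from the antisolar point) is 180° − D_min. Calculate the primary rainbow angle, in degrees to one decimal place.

42.4°

cos²i = (1.77156 − 1)/3 = 0.25719; i = arccos(0.50714) = 59.527°.
sin r = sin 59.527°/1.331 = 0.64753; r = 40.356°.
D_min = 2·59.527° − 4·40.356° + 180° = 137.630°.
Rainbow angle = 180° − D_min = 42.370°.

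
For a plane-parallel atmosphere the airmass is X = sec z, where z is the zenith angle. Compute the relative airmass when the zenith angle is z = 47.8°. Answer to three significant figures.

1.49

X = sec z = 1/cos 47.8° = 1/0.6717 = 1.4887.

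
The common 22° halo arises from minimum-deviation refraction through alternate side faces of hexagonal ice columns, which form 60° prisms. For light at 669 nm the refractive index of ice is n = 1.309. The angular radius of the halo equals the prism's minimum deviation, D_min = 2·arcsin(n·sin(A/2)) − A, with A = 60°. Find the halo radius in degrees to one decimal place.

n·sin(A/2) = 1.309 × sin 30° = 1.309 × 0.5000 = 0.6545.
D_min = 2·arcsin(0.6545) − 60° = 2 × 40.882° − 60° = 21.763°.

21.8°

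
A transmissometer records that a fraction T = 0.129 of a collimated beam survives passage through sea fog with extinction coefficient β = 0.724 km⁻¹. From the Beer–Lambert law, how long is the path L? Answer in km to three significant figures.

Beer–Lambert: T = exp(−βL) ⇒ L = −ln(T)/β = −ln(0.129)/0.724 = 2.0479/0.724 = 2.829 km.

2.83 km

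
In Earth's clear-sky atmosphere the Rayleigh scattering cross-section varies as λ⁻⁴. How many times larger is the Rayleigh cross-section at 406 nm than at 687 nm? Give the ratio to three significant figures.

8.20

Rayleigh scattering ∝ λ⁻⁴, so the ratio of coefficients is the inverse fourth power of the wavelength ratio.
σ(406)/σ(687) = (687/406)⁴ = (1.6921)⁴ = 8.198.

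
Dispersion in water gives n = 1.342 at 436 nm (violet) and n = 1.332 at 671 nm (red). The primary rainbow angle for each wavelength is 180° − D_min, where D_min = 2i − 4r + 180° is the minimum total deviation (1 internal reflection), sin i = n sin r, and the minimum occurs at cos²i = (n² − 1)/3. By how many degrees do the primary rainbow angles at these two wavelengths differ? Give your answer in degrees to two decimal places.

At 436 nm (n = 1.342): cos²i = 0.26699 → i = 58.888°, r = 39.641°, D_min = 139.213°, rainbow angle = 40.787°.
At 671 nm (n = 1.332): cos²i = 0.25807 → i = 59.469°, r = 40.290°, D_min = 137.776°, rainbow angle = 42.224°.
Angular width = |40.787° − 42.224°| = 1.437°.

1.44°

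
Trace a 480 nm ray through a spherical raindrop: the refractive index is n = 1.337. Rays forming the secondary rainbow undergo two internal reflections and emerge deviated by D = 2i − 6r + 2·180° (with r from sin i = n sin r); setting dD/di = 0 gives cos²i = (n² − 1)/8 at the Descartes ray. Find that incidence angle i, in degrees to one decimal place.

71.7°

cos²i = (1.337² − 1)/8 = (1.78757 − 1)/8 = 0.09845.
cos i = 0.31376, so i = 71.714°.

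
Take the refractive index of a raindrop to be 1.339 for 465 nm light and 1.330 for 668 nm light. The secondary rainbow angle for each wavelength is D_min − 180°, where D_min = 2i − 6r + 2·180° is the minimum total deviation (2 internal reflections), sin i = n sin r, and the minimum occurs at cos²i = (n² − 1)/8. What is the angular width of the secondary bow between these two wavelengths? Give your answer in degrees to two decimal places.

At 465 nm (n = 1.339): cos²i = 0.09912 → i = 71.650°, r = 45.141°, D_min = 232.451°, rainbow angle = 52.451°.
At 668 nm (n = 1.330): cos²i = 0.09611 → i = 71.940°, r = 45.630°, D_min = 230.101°, rainbow angle = 50.101°.
Angular width = |52.451° − 50.101°| = 2.350°.

2.35°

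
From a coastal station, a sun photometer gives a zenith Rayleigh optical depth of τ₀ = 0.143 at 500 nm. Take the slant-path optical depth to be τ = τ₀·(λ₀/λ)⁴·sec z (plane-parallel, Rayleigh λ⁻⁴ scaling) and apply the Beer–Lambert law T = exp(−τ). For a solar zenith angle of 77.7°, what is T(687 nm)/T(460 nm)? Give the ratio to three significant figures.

2.11

Airmass: sec 77.7° = 4.6942.
τ(687 nm) = 0.143 × (500/687)⁴ × 4.6942 = 0.143 × 0.2806 × 4.6942 = 0.1883.
τ(460 nm) = 0.143 × (500/460)⁴ × 4.6942 = 0.143 × 1.3959 × 4.6942 = 0.9370.
T(687)/T(460) = exp(τ_B − τ_A) = exp(0.7487) = 2.1142.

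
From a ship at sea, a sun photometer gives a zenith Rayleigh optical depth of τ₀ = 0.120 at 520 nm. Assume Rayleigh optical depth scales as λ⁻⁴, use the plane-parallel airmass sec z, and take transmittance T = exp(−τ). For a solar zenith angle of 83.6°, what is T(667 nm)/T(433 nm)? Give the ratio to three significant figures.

Airmass: sec 83.6° = 8.9711.
τ(667 nm) = 0.120 × (520/667)⁴ × 8.9711 = 0.120 × 0.3694 × 8.9711 = 0.3977.
τ(433 nm) = 0.120 × (520/433)⁴ × 8.9711 = 0.120 × 2.0800 × 8.9711 = 2.2392.
T(667)/T(433) = exp(τ_B − τ_A) = exp(1.8415) = 6.3060.

6.31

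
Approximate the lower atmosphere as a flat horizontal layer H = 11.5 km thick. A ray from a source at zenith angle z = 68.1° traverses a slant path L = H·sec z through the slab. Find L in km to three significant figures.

30.8 km

sec z = 1/cos 68.1° = 2.6811.
L = 11.5 × 2.6811 = 30.832 km.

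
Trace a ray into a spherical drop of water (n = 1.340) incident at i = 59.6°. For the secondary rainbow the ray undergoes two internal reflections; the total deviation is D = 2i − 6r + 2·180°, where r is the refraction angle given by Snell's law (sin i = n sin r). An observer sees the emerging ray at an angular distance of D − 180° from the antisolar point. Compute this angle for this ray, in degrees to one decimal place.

58.8°

sin r = sin 59.6° / 1.340 = 0.8625/1.340 = 0.6437; r = 40.07°.
D = 2·59.6° − 6·40.07° + 2·180° = 119.20° − 240.39° + 360° = 238.81°.
Angle from antisolar point = D − 180° = 58.81°.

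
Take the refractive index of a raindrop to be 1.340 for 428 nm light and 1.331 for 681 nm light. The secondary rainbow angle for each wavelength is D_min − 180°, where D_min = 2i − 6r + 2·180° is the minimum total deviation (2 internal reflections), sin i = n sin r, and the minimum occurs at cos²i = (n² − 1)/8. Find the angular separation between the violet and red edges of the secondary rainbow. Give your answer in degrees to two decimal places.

At 428 nm (n = 1.340): cos²i = 0.09945 → i = 71.618°, r = 45.088°, D_min = 232.709°, rainbow angle = 52.709°.
At 681 nm (n = 1.331): cos²i = 0.09645 → i = 71.907°, r = 45.575°, D_min = 230.365°, rainbow angle = 50.365°.
Angular width = |52.709° − 50.365°| = 2.344°.

2.34°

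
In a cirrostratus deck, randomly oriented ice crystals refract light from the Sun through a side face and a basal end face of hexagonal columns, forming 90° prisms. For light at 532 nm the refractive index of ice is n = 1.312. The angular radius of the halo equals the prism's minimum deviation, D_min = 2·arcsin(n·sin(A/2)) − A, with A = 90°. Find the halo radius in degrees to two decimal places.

46.17°

n·sin(A/2) = 1.312 × sin 45° = 1.312 × 0.7071 = 0.9277.
D_min = 2·arcsin(0.9277) − 90° = 2 × 68.083° − 90° = 46.166°.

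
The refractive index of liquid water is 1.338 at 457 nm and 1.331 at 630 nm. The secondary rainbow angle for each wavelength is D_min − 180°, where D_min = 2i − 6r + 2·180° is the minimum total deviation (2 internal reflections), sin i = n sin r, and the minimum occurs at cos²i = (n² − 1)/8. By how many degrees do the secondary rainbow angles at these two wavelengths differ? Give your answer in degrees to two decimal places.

At 457 nm (n = 1.338): cos²i = 0.09878 → i = 71.682°, r = 45.195°, D_min = 232.193°, rainbow angle = 52.193°.
At 630 nm (n = 1.331): cos²i = 0.09645 → i = 71.907°, r = 45.575°, D_min = 230.365°, rainbow angle = 50.365°.
Angular width = |52.193° − 50.365°| = 1.828°.

1.83°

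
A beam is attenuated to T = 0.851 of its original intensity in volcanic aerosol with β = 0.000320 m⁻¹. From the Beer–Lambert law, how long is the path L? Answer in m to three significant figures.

504 m

Beer–Lambert: T = exp(−βL) ⇒ L = −ln(T)/β = −ln(0.851)/0.000320 = 0.1613/0.000320 = 504.2 m.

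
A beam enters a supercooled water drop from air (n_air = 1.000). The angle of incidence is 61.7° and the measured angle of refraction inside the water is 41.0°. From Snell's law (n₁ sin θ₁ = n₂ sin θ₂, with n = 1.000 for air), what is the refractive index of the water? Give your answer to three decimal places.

n = sin θ_i / sin θ_r = sin 61.7° / sin 41.0° = 0.8805 / 0.6561 = 1.3421.

1.342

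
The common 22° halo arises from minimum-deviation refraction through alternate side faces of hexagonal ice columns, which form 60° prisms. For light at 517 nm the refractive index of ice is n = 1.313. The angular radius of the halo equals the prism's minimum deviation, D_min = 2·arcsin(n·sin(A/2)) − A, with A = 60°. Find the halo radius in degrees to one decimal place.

n·sin(A/2) = 1.313 × sin 30° = 1.313 × 0.5000 = 0.6565.
D_min = 2·arcsin(0.6565) − 60° = 2 × 41.033° − 60° = 22.067°.

22.1°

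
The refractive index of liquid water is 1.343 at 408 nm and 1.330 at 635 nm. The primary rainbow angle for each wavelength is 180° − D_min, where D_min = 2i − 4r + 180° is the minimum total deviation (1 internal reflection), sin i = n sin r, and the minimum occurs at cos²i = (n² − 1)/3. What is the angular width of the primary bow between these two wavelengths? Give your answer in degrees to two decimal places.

1.87°

At 408 nm (n = 1.343): cos²i = 0.26788 → i = 58.830°, r = 39.577°, D_min = 139.354°, rainbow angle = 40.646°.
At 635 nm (n = 1.330): cos²i = 0.25630 → i = 59.585°, r = 40.422°, D_min = 137.484°, rainbow angle = 42.516°.
Angular width = |40.646° − 42.516°| = 1.871°.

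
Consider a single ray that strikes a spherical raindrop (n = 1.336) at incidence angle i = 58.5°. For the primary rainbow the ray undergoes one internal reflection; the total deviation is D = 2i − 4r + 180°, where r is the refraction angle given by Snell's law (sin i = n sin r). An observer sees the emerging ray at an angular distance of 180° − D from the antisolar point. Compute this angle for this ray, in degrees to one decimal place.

sin r = sin 58.5° / 1.336 = 0.8526/1.336 = 0.6382; r = 39.66°.
D = 2·58.5° − 4·39.66° + 180° = 117.00° − 158.63° + 180° = 138.37°.
Angle from antisolar point = 180° − D = 41.63°.

41.6°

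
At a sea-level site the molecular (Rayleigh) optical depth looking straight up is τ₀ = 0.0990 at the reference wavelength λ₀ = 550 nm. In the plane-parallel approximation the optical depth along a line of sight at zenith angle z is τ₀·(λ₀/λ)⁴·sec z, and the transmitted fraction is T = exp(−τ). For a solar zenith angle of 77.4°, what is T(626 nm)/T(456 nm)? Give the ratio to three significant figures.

1.99

Airmass: sec 77.4° = 4.5841.
τ(626 nm) = 0.0990 × (550/626)⁴ × 4.5841 = 0.0990 × 0.5959 × 4.5841 = 0.2704.
τ(456 nm) = 0.0990 × (550/456)⁴ × 4.5841 = 0.0990 × 2.1164 × 4.5841 = 0.9605.
T(626)/T(456) = exp(τ_B − τ_A) = exp(0.6900) = 1.9938.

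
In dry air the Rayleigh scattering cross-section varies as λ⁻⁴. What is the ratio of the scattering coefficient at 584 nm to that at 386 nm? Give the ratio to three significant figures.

Rayleigh scattering ∝ λ⁻⁴, so the ratio of coefficients is the inverse fourth power of the wavelength ratio.
σ(584)/σ(386) = (386/584)⁴ = (0.6610)⁴ = 0.1909.

0.191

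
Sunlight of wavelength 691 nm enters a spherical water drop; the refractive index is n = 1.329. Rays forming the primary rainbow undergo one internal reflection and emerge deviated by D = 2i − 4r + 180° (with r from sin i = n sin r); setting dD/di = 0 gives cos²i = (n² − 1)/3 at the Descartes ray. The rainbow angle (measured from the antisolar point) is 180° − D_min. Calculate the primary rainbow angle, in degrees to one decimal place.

cos²i = (1.76624 − 1)/3 = 0.25541; i = arccos(0.50538) = 59.643°.
sin r = sin 59.643°/1.329 = 0.64928; r = 40.487°.
D_min = 2·59.643° − 4·40.487° + 180° = 137.337°.
Rainbow angle = 180° − D_min = 42.663°.

42.7°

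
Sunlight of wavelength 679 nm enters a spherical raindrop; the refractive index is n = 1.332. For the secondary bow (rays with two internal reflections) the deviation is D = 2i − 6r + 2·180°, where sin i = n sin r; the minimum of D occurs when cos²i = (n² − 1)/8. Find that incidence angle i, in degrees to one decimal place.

71.9°

cos²i = (1.332² − 1)/8 = (1.77422 − 1)/8 = 0.09678.
cos i = 0.31109, so i = 71.875°.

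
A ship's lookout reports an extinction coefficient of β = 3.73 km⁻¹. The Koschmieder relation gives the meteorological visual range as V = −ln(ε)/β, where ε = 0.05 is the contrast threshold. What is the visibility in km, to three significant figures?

0.803 km

V = −ln(0.05) / 3.73 = 2.996 / 3.73 = 0.8031 km.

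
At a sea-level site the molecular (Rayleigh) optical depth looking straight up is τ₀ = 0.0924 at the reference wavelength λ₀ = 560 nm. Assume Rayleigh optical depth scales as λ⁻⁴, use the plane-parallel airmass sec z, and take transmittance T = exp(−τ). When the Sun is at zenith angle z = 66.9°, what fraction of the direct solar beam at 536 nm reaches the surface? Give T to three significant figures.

sec 66.9° = 2.5488.
τ = 0.0924 × (560/536)⁴ × 2.5488 = 0.0924 × 1.1915 × 2.5488 = 0.2806.
T = exp(−0.2806) = 0.7553.

0.755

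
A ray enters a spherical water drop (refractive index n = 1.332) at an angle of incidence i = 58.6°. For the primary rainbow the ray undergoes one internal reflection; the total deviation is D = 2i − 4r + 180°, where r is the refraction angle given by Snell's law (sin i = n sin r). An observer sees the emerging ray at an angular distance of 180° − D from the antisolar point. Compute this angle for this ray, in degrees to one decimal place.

sin r = sin 58.6° / 1.332 = 0.8536/1.332 = 0.6408; r = 39.85°.
D = 2·58.6° − 4·39.85° + 180° = 117.20° − 159.41° + 180° = 137.79°.
Angle from antisolar point = 180° − D = 42.21°.

42.2°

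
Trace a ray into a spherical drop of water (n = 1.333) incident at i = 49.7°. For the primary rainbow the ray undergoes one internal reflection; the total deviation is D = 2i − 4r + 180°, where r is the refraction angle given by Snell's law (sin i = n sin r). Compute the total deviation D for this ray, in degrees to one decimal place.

sin r = sin 49.7° / 1.333 = 0.7627/1.333 = 0.5721; r = 34.90°.
D = 2·49.7° − 4·34.90° + 180° = 99.40° − 139.60° + 180° = 139.80°.

139.8°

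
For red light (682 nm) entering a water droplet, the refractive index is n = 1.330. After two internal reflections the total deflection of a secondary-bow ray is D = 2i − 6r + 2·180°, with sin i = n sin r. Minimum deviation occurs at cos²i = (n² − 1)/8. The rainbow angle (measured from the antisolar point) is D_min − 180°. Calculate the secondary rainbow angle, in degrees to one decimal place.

50.1°

cos²i = (1.76890 − 1)/8 = 0.09611; i = arccos(0.31002) = 71.940°.
sin r = sin 71.940°/1.330 = 0.71483; r = 45.630°.
D_min = 2·71.940° − 6·45.630° + 360° = 230.101°.
Rainbow angle = D_min − 180° = 50.101°.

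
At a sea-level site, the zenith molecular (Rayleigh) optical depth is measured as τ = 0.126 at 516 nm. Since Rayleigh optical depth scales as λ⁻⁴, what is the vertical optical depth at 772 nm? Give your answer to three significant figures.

0.0251

τ(772 nm) = τ(516 nm) × (516/772)⁴ = 0.126 × (0.6684)⁴ = 0.126 × 0.1996 = 0.0251.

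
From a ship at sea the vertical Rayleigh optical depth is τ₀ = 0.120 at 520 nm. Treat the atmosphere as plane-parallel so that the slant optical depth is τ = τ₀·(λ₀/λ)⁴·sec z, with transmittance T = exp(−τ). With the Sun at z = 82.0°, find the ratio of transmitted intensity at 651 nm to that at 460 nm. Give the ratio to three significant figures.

2.88

Airmass: sec 82.0° = 7.1853.
τ(651 nm) = 0.120 × (520/651)⁴ × 7.1853 = 0.120 × 0.4071 × 7.1853 = 0.3510.
τ(460 nm) = 0.120 × (520/460)⁴ × 7.1853 = 0.120 × 1.6330 × 7.1853 = 1.4080.
T(651)/T(460) = exp(τ_B − τ_A) = exp(1.0570) = 2.8778.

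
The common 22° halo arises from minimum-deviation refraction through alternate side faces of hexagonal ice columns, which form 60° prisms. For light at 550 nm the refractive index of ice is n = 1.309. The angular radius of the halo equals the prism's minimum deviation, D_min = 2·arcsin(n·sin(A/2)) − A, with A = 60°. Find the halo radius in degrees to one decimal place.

21.8°

n·sin(A/2) = 1.309 × sin 30° = 1.309 × 0.5000 = 0.6545.
D_min = 2·arcsin(0.6545) − 60° = 2 × 40.882° − 60° = 21.763°.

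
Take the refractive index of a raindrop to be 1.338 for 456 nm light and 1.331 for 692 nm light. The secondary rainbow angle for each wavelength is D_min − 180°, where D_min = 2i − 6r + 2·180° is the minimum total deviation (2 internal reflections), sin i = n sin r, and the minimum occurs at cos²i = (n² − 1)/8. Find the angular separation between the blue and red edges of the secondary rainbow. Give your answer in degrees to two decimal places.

1.83°

At 456 nm (n = 1.338): cos²i = 0.09878 → i = 71.682°, r = 45.195°, D_min = 232.193°, rainbow angle = 52.193°.
At 692 nm (n = 1.331): cos²i = 0.09645 → i = 71.907°, r = 45.575°, D_min = 230.365°, rainbow angle = 50.365°.
Angular width = |52.193° − 50.365°| = 1.828°.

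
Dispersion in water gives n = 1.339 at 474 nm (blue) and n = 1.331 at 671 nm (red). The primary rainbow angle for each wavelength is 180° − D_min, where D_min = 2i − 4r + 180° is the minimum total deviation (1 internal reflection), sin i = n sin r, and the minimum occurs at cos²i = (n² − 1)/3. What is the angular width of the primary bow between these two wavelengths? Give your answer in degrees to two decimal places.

1.16°

At 474 nm (n = 1.339): cos²i = 0.26431 → i = 59.062°, r = 39.834°, D_min = 138.786°, rainbow angle = 41.214°.
At 671 nm (n = 1.331): cos²i = 0.25719 → i = 59.527°, r = 40.356°, D_min = 137.630°, rainbow angle = 42.370°.
Angular width = |41.214° − 42.370°| = 1.156°.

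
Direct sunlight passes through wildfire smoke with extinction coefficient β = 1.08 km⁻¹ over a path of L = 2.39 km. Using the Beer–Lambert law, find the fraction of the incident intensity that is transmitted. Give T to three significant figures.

τ = β·L = 1.08 × 2.39 = 2.5812.
T = exp(−2.5812) = 0.0757.

0.0757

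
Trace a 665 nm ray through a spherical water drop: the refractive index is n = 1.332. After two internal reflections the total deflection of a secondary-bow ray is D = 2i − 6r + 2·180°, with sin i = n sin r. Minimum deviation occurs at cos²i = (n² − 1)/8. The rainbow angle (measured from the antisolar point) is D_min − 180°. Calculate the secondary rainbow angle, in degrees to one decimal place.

50.6°

cos²i = (1.77422 − 1)/8 = 0.09678; i = arccos(0.31109) = 71.875°.
sin r = sin 71.875°/1.332 = 0.71350; r = 45.520°.
D_min = 2·71.875° − 6·45.520° + 360° = 230.628°.
Rainbow angle = D_min − 180° = 50.628°.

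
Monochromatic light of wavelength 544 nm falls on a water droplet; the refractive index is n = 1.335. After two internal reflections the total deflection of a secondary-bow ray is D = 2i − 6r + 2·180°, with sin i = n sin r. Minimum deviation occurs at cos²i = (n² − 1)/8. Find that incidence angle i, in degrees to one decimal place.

71.8°

cos²i = (1.335² − 1)/8 = (1.78222 − 1)/8 = 0.09778.
cos i = 0.31269, so i = 71.778°.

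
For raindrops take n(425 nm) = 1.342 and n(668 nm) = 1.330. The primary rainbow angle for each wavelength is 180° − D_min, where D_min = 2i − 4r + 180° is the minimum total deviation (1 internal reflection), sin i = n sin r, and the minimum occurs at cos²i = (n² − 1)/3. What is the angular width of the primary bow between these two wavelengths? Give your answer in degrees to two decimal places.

At 425 nm (n = 1.342): cos²i = 0.26699 → i = 58.888°, r = 39.641°, D_min = 139.213°, rainbow angle = 40.787°.
At 668 nm (n = 1.330): cos²i = 0.25630 → i = 59.585°, r = 40.422°, D_min = 137.484°, rainbow angle = 42.516°.
Angular width = |40.787° − 42.516°| = 1.729°.

1.73°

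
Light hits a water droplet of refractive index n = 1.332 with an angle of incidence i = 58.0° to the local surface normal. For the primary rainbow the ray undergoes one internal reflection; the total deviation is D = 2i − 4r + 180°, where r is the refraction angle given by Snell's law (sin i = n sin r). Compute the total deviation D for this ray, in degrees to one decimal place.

137.8°

sin r = sin 58.0° / 1.332 = 0.8480/1.332 = 0.6367; r = 39.54°.
D = 2·58.0° − 4·39.54° + 180° = 116.00° − 158.18° + 180° = 137.82°.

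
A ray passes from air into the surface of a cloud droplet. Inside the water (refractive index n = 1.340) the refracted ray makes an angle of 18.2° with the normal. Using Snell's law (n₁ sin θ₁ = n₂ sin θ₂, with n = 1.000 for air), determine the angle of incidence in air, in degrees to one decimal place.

Snell: sin θ_i = n · sin θ_r = 1.340 × sin 18.2° = 1.340 × 0.3123 = 0.4185.
θ_i = arcsin(0.4185) = 24.74°.

24.7°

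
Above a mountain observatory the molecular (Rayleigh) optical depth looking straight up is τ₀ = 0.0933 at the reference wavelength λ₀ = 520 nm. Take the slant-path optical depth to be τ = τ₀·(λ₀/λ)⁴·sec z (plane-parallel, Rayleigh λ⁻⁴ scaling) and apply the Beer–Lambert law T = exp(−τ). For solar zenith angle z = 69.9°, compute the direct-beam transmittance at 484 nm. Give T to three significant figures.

sec 69.9° = 2.9099.
τ = 0.0933 × (520/484)⁴ × 2.9099 = 0.0933 × 1.3324 × 2.9099 = 0.3617.
T = exp(−0.3617) = 0.6965.

0.696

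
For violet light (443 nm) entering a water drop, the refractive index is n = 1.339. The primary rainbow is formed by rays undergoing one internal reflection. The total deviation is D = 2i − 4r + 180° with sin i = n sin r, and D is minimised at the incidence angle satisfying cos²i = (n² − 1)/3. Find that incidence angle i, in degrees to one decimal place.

59.1°

cos²i = (1.339² − 1)/3 = (1.79292 − 1)/3 = 0.26431.
cos i = 0.51411, so i = 59.062°.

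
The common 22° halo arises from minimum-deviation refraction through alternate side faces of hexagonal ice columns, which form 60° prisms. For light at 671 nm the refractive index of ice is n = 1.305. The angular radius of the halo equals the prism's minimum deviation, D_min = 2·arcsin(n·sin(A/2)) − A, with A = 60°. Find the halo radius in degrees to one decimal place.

21.5°

n·sin(A/2) = 1.305 × sin 30° = 1.305 × 0.5000 = 0.6525.
D_min = 2·arcsin(0.6525) − 60° = 2 × 40.730° − 60° = 21.461°.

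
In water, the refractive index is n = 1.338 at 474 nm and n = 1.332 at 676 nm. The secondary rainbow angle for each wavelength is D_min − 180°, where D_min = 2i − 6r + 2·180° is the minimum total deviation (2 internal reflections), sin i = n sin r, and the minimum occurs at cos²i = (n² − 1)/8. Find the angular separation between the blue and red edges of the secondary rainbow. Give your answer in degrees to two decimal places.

1.56°

At 474 nm (n = 1.338): cos²i = 0.09878 → i = 71.682°, r = 45.195°, D_min = 232.193°, rainbow angle = 52.193°.
At 676 nm (n = 1.332): cos²i = 0.09678 → i = 71.875°, r = 45.520°, D_min = 230.628°, rainbow angle = 50.628°.
Angular width = |52.193° − 50.628°| = 1.564°.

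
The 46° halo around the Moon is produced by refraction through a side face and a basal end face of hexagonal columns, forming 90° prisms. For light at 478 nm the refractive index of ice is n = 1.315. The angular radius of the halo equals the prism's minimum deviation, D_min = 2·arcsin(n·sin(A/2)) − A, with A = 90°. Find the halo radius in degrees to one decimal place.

46.8°

n·sin(A/2) = 1.315 × sin 45° = 1.315 × 0.7071 = 0.9298.
D_min = 2·arcsin(0.9298) − 90° = 2 × 68.411° − 90° = 46.821°.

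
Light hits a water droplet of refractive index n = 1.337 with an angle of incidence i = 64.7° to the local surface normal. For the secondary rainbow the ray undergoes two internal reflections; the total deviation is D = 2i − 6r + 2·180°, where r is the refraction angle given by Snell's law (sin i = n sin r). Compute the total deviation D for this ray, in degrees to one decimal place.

234.1°

sin r = sin 64.7° / 1.337 = 0.9041/1.337 = 0.6762; r = 42.55°.
D = 2·64.7° − 6·42.55° + 2·180° = 129.40° − 255.29° + 360° = 234.11°.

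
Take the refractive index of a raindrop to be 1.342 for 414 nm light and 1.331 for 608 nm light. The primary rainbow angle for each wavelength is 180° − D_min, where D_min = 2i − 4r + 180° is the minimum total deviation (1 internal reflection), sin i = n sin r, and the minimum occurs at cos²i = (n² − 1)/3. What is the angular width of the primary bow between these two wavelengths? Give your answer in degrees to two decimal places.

1.58°

At 414 nm (n = 1.342): cos²i = 0.26699 → i = 58.888°, r = 39.641°, D_min = 139.213°, rainbow angle = 40.787°.
At 608 nm (n = 1.331): cos²i = 0.25719 → i = 59.527°, r = 40.356°, D_min = 137.630°, rainbow angle = 42.370°.
Angular width = |40.787° − 42.370°| = 1.583°.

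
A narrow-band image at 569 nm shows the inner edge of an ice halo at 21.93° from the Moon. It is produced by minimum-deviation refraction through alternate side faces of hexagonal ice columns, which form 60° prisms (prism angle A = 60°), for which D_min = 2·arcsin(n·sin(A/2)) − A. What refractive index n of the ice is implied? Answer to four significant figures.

1.311

Rearranging: n = sin((D_min + A)/2) / sin(A/2).
(D_min + A)/2 = (21.93° + 60°)/2 = 40.965°.
n = sin 40.965° / sin 30° = 0.6556 / 0.5000 = 1.3112.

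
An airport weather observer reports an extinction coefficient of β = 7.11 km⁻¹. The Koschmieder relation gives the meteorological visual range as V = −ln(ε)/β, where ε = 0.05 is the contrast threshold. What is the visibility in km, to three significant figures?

V = −ln(0.05) / 7.11 = 2.996 / 7.11 = 0.4213 km.

0.421 km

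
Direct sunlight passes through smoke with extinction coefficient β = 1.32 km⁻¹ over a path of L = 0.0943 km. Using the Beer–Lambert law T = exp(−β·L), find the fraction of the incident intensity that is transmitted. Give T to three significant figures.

τ = β·L = 1.32 × 0.0943 = 0.1245.
T = exp(−0.1245) = 0.8830.

0.883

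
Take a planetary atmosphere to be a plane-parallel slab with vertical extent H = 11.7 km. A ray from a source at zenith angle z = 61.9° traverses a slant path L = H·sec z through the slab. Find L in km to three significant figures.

sec z = 1/cos 61.9° = 2.1231.
L = 11.7 × 2.1231 = 24.840 km.

24.8 km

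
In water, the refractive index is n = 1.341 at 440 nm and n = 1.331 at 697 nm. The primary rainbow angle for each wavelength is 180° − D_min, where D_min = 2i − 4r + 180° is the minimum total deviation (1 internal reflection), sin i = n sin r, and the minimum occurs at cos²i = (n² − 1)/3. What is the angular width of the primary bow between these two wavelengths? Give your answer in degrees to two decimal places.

1.44°

At 440 nm (n = 1.341): cos²i = 0.26609 → i = 58.946°, r = 39.705°, D_min = 139.071°, rainbow angle = 40.929°.
At 697 nm (n = 1.331): cos²i = 0.25719 → i = 59.527°, r = 40.356°, D_min = 137.630°, rainbow angle = 42.370°.
Angular width = |40.929° − 42.370°| = 1.441°.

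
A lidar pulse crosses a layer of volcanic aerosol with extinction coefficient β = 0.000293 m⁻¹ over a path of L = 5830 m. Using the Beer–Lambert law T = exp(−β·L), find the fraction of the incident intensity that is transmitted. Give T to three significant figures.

0.181

τ = β·L = 0.000293 × 5830 = 1.7082.
T = exp(−1.7082) = 0.1812.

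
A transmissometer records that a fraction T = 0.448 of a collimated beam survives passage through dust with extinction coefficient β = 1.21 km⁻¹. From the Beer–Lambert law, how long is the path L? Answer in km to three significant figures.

Beer–Lambert: T = exp(−βL) ⇒ L = −ln(T)/β = −ln(0.448)/1.21 = 0.8030/1.21 = 0.6636 km.

0.664 km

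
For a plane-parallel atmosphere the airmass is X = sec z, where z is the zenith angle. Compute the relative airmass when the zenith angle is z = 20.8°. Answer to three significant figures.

1.07

X = sec z = 1/cos 20.8° = 1/0.9348 = 1.0697.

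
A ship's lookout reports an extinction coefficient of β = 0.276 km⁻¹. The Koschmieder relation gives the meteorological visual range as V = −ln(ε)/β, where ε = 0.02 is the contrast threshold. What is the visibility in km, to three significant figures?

V = −ln(0.02) / 0.276 = 3.912 / 0.276 = 14.1740 km.

14.2 km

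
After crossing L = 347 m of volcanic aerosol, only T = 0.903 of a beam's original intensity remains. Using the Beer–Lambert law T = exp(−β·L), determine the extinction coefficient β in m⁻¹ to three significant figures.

Beer–Lambert: T = exp(−βL) ⇒ β = −ln(T)/L = −ln(0.903)/347 = 0.1020/347 = 0.000294 m⁻¹.

0.000294 m⁻¹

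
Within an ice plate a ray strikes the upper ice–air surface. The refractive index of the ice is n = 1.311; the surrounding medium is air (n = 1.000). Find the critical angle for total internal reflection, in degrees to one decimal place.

49.7°

sin θ_c = n_air / n = 1.000 / 1.311 = 0.7628.
θ_c = arcsin(0.7628) = 49.71°.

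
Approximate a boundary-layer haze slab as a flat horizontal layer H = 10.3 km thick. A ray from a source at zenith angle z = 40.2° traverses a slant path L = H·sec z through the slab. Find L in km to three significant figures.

13.5 km

sec z = 1/cos 40.2° = 1.3093.
L = 10.3 × 1.3093 = 13.485 km.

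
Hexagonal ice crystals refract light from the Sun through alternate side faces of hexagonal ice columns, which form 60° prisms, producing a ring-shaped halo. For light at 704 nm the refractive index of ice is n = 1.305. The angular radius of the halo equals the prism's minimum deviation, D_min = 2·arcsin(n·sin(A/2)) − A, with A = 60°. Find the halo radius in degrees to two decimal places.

21.46°

n·sin(A/2) = 1.305 × sin 30° = 1.305 × 0.5000 = 0.6525.
D_min = 2·arcsin(0.6525) − 60° = 2 × 40.730° − 60° = 21.461°.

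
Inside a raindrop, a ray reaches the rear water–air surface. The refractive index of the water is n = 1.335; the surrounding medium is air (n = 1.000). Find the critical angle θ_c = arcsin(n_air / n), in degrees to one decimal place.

48.5°

sin θ_c = n_air / n = 1.000 / 1.335 = 0.7491.
θ_c = arcsin(0.7491) = 48.51°.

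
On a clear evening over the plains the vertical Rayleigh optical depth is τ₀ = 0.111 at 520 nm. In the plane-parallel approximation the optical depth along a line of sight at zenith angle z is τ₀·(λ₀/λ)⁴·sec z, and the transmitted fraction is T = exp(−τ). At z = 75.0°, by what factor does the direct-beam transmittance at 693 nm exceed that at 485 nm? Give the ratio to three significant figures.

Airmass: sec 75.0° = 3.8637.
τ(693 nm) = 0.111 × (520/693)⁴ × 3.8637 = 0.111 × 0.3170 × 3.8637 = 0.1360.
τ(485 nm) = 0.111 × (520/485)⁴ × 3.8637 = 0.111 × 1.3214 × 3.8637 = 0.5667.
T(693)/T(485) = exp(τ_B − τ_A) = exp(0.4308) = 1.5384.

1.54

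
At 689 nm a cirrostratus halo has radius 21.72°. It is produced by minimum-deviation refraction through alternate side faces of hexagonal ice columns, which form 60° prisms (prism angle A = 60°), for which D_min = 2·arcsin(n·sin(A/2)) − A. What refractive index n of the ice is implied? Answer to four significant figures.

Rearranging: n = sin((D_min + A)/2) / sin(A/2).
(D_min + A)/2 = (21.72° + 60°)/2 = 40.860°.
n = sin 40.860° / sin 30° = 0.6542 / 0.5000 = 1.3084.

1.308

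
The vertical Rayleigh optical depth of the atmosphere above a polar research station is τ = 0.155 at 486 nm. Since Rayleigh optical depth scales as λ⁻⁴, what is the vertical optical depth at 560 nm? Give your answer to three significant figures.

0.0879

τ(560 nm) = τ(486 nm) × (486/560)⁴ = 0.155 × (0.8679)⁴ = 0.155 × 0.5673 = 0.0879.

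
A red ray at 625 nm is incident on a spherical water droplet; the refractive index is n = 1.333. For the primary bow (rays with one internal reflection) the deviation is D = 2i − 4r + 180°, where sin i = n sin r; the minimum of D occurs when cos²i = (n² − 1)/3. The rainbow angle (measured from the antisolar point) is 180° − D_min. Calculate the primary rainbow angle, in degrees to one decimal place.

cos²i = (1.77689 − 1)/3 = 0.25896; i = arccos(0.50888) = 59.410°.
sin r = sin 59.410°/1.333 = 0.64579; r = 40.225°.
D_min = 2·59.410° − 4·40.225° + 180° = 137.922°.
Rainbow angle = 180° − D_min = 42.078°.

42.1°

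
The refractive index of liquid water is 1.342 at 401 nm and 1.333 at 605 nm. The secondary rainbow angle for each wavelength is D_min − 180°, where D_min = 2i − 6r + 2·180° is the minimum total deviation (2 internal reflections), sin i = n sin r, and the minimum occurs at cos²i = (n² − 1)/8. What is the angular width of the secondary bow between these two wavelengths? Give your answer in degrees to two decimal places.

2.33°

At 401 nm (n = 1.342): cos²i = 0.10012 → i = 71.554°, r = 44.981°, D_min = 233.222°, rainbow angle = 53.222°.
At 605 nm (n = 1.333): cos²i = 0.09711 → i = 71.843°, r = 45.466°, D_min = 230.891°, rainbow angle = 50.891°.
Angular width = |53.222° − 50.891°| = 2.331°.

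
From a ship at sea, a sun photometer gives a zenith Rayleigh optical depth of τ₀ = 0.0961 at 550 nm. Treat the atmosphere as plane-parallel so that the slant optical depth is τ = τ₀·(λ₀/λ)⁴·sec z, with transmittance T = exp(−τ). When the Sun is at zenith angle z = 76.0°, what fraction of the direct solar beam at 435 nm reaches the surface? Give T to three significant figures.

sec 76.0° = 4.1336.
τ = 0.0961 × (550/435)⁴ × 4.1336 = 0.0961 × 2.5556 × 4.1336 = 1.0152.
T = exp(−1.0152) = 0.3623.

0.362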